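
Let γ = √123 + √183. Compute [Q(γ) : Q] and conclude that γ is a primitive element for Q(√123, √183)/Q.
[Q(γ) : Q] = 4 (equivalently, Q(γ) = Q(√123, √183))

Obviously Q(γ) ⊆ Q(√123, √183), and [Q(√123, √183):Q] = 4 (since 123, 183 are distinct squarefree integers > 1 with 22509 not a perfect square). To show equality we compute the minimal polynomial of γ. From γ = √123 + √183: γ^2 = 123 + 2√(22509) + 183 = 306 + 2√(22509), so γ^2 - 306 = 2√(22509); squaring, (γ^2 - 306)^2 = 4·22509, i.e. γ^4 - 612γ^2 + 93636 - 90036 = 0, i.e. γ^4 - 612γ^2 + 3600 = 0. So γ is a root of x^4 - 612x^2 + 3600. This polynomial is irreducible over Q: it has no rational root (each ±√123 ± √183 is irrational), and any factorization into two quadratics over Q would force √(22509) ∈ Q (pairing opposite roots) or √123, √183 ∈ Q (other pairings), all impossible. Hence [Q(γ):Q] = 4 = [Q(√123, √183):Q], so Q(γ) = Q(√123, √183).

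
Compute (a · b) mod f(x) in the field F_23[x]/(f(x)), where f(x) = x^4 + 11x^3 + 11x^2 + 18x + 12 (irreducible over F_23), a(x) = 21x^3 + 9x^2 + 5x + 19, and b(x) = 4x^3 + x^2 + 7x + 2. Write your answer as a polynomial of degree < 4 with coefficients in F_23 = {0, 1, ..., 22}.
a · b ≡ 13x^3 + 9x^2 + 5x + 2 (mod f(x))

Multiply in F_23[x]: a(x)·b(x) = (21x^3 + 9x^2 + 5x + 19)·(4x^3 + x^2 + 7x + 2) = 15x^6 + 11x^5 + 15x^4 + 2x^3 + 3x^2 + 5x + 15. This has degree ≥ 4, so divide by f(x) over F_23: 15x^6 + 11x^5 + 15x^4 + 2x^3 + 3x^2 + 5x + 15 = (15x^2 + 7x + 3)·(x^4 + 11x^3 + 11x^2 + 18x + 12) + (13x^3 + 9x^2 + 5x + 2). Hence a·b ≡ 13x^3 + 9x^2 + 5x + 2 (mod f). (F_23[x]/(f) is a field with 23^4 = 279841 elements since f is irreducible of degree 4.)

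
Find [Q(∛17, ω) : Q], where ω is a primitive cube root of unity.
[Q(∛17, ω) : Q] = 6

[Q(∛17):Q] = 3 (min poly x^3 - 17, irreducible since 17 is not a perfect cube). [Q(ω):Q] = 2 (min poly x^2 + x + 1). Since Q(∛17) ⊂ R and ω ∉ R, we have ω ∉ Q(∛17), so x^2 + x + 1 remains irreducible over Q(∛17) and [Q(∛17, ω) : Q(∛17)] = 2. By the tower law, [Q(∛17, ω) : Q] = 3 · 2 = 6. (In fact Q(∛17, ω) is the splitting field of x^3 - 17 over Q.)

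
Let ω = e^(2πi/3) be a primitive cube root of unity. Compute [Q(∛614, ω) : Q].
[Q(∛614, ω) : Q] = 6

[Q(∛614):Q] = 3 (min poly x^3 - 614, irreducible since 614 is not a perfect cube). [Q(ω):Q] = 2 (min poly x^2 + x + 1). Since Q(∛614) ⊂ R and ω ∉ R, we have ω ∉ Q(∛614), so x^2 + x + 1 remains irreducible over Q(∛614) and [Q(∛614, ω) : Q(∛614)] = 2. By the tower law, [Q(∛614, ω) : Q] = 3 · 2 = 6. (In fact Q(∛614, ω) is the splitting field of x^3 - 614 over Q.)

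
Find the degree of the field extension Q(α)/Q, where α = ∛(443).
[Q(α):Q] = 3

The minimal polynomial of α is x^3 - 443, irreducible over Q since 443 is not a perfect cube (so x^3 - 443 has no rational root). Hence [Q(α):Q] = deg(m_α) = 3.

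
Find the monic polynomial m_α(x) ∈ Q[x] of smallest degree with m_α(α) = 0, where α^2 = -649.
m_α(x) = x^2 + 649

α satisfies α^2 + 649 = 0, so x^2 + 649 annihilates α. Since d = -649 is squarefree and ≠ 1, it is not a perfect square in Q, so x^2 + 649 has no rational root and is therefore irreducible over Q (a degree-2 polynomial over a field is irreducible iff it has no root). Hence m_α(x) = x^2 + 649.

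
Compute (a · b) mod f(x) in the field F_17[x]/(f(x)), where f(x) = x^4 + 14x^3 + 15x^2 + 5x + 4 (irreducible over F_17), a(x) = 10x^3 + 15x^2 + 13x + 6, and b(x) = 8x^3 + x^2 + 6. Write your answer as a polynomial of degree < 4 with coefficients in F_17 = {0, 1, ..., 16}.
a · b ≡ 4x^3 + 7x^2 + 5 (mod f(x))

Multiply in F_17[x]: a(x)·b(x) = (10x^3 + 15x^2 + 13x + 6)·(8x^3 + x^2 + 6) = 12x^6 + 11x^5 + 2x^3 + 11x^2 + 10x + 2. This has degree ≥ 4, so divide by f(x) over F_17: 12x^6 + 11x^5 + 2x^3 + 11x^2 + 10x + 2 = (12x^2 + 13x + 12)·(x^4 + 14x^3 + 15x^2 + 5x + 4) + (4x^3 + 7x^2 + 5). Hence a·b ≡ 4x^3 + 7x^2 + 5 (mod f). (F_17[x]/(f) is a field with 17^4 = 83521 elements since f is irreducible of degree 4.)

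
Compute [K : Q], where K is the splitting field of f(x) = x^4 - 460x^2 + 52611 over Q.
[K : Q] = 4

Solving the quadratic in x^2: x^2 = (460 ± √(460^2 - 4·52611))/2 = (460 ± √1156)/2 = (460 ± 34)/2, giving x^2 = 247 or x^2 = 213. So f(x) = (x^2 - 247)(x^2 - 213) and the roots of f are ±√247, ±√213. Hence the splitting field is K = Q(√247, √213). Since 247 and 213 are distinct squarefree integers > 1, their product 52611 is not a perfect square, so √213 ∉ Q(√247). By the tower law [K:Q] = [Q(√247,√213):Q(√247)] · [Q(√247):Q] = 2 · 2 = 4.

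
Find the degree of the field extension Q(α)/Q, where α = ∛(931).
[Q(α):Q] = 3

The minimal polynomial of α is x^3 - 931, irreducible over Q since 931 is not a perfect cube (so x^3 - 931 has no rational root). Hence [Q(α):Q] = deg(m_α) = 3.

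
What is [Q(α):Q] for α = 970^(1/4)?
[Q(α):Q] = 4

α is a root of x^4 - 970. By Eisenstein's criterion at the prime p = 2 (which divides the constant term 970 but p^2 = 4 does not, since 970 is squarefree), x^4 - 970 is irreducible over Q. Hence [Q(α):Q] = 4.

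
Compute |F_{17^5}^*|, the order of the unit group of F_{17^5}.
|F_{17^5}^*| = 1419856

F_{17^5} has 17^5 = 1419857 elements; its multiplicative group consists of all nonzero elements, so |F_{17^5}^*| = 1419857 - 1 = 1419856. (It is cyclic since any finite subgroup of the multiplicative group of a field is cyclic.)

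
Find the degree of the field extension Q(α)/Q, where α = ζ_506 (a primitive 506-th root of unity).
[Q(α):Q] = 220

The minimal polynomial of ζ_506 over Q is the 506-th cyclotomic polynomial Φ_506(x), which is irreducible over Q and has degree φ(506) = 220. Hence [Q(α):Q] = φ(506) = 220.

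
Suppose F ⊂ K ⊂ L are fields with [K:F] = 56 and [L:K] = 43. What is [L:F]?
[L:F] = 2408

The tower law says that for any tower of field extensions F ⊂ K ⊂ L with finite degrees, [L:F] = [L:K] · [K:F]. Here this gives [L:F] = 43 · 56 = 2408.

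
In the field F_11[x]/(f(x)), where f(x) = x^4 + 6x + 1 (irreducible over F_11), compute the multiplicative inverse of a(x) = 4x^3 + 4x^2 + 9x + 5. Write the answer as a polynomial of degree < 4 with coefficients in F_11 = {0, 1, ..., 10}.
a(x)^(-1) ≡ 6x^3 + x^2 + x + 6 (mod f(x))

Since f is irreducible over F_11, F_11[x]/(f) is a field and a(x) ≠ 0 has an inverse. Apply the extended Euclidean algorithm to f(x) and a(x) in F_11[x]: f(x) = (3x + 8)·a(x) + (7x^2 + 7x + 5);  a(x) = (10x)·(7x^2 + 7x + 5) + (3x + 5);  (7x^2 + 7x + 5) = (6x + 7)·(3x + 5) + (3). The last nonzero remainder is the constant 3 = gcd(f, a) in F_11. Back-substituting through the division chain expresses 3 = s(x)·a(x) + t(x)·f(x) with s(x) ≡ 7x^3 + 3x^2 + 3x + 7 (mod f), so (7x^3 + 3x^2 + 3x + 7)·a(x) ≡ 3 (mod f). Multiplying by 3^(-1) ≡ 4 in F_11 gives a(x)^(-1) ≡ 4·(7x^3 + 3x^2 + 3x + 7) ≡ 6x^3 + x^2 + x + 6 (mod f). Check: (4x^3 + 4x^2 + 9x + 5)·(6x^3 + x^2 + x + 6) = 2x^6 + 6x^5 + 7x^4 + x^3 + 5x^2 + 4x + 8 ≡ 1 (mod x^4 + 6x + 1).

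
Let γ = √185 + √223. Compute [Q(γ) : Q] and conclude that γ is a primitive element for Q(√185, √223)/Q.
[Q(γ) : Q] = 4 (equivalently, Q(γ) = Q(√185, √223))

Obviously Q(γ) ⊆ Q(√185, √223), and [Q(√185, √223):Q] = 4 (since 185, 223 are distinct squarefree integers > 1 with 41255 not a perfect square). To show equality we compute the minimal polynomial of γ. From γ = √185 + √223: γ^2 = 185 + 2√(41255) + 223 = 408 + 2√(41255), so γ^2 - 408 = 2√(41255); squaring, (γ^2 - 408)^2 = 4·41255, i.e. γ^4 - 816γ^2 + 166464 - 165020 = 0, i.e. γ^4 - 816γ^2 + 1444 = 0. So γ is a root of x^4 - 816x^2 + 1444. This polynomial is irreducible over Q: it has no rational root (each ±√185 ± √223 is irrational), and any factorization into two quadratics over Q would force √(41255) ∈ Q (pairing opposite roots) or √185, √223 ∈ Q (other pairings), all impossible. Hence [Q(γ):Q] = 4 = [Q(√185, √223):Q], so Q(γ) = Q(√185, √223).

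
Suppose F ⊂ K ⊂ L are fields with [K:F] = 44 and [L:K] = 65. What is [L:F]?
[L:F] = 2860

The tower law says that for any tower of field extensions F ⊂ K ⊂ L with finite degrees, [L:F] = [L:K] · [K:F]. Here this gives [L:F] = 65 · 44 = 2860.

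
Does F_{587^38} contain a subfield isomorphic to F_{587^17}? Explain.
No: F_{587^17} is not a subfield of F_{587^38}

F_{p^m} embeds in F_{p^n} iff m | n. Here 17 ∤ 38 (since 38 = 2·17 + 4 with remainder 4 ≠ 0), so F_{587^17} is not a subfield of F_{587^38}. Equivalently: if it were, the tower law would give 17 = [F_{587^17}:F_587] dividing [F_{587^38}:F_587] = 38, contradiction.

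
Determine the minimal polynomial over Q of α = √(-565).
m_α(x) = x^2 + 565

α satisfies α^2 + 565 = 0, so x^2 + 565 annihilates α. Since d = -565 is squarefree and ≠ 1, it is not a perfect square in Q, so x^2 + 565 has no rational root and is therefore irreducible over Q (a degree-2 polynomial over a field is irreducible iff it has no root). Hence m_α(x) = x^2 + 565.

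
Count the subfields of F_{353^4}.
F_{353^4} has 3 subfields

The subfields of F_{p^n} are exactly the fields F_{p^d} for d | n (each is the fixed field of the unique index-d subgroup of Gal(F_{p^n}/F_p) ≅ Z/nZ). The divisors of n = 4 are {1, 2, 4}, giving 3 subfields: F_{353^1}, F_{353^2}, F_{353^4}.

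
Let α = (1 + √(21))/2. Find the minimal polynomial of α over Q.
m_α(x) = x^2 - x - 5

From 2α - 1 = √(21), squaring gives (2α - 1)^2 = 21, i.e. 4α^2 - 4α + 1 = 21, so α^2 - α + (1 - 21)/4 = 0. Since 21 ≡ 1 (mod 4), (1 - 21)/4 = -5 ∈ Z. The polynomial x^2 - x - 5 has discriminant 1 - 4·(-5) = 21, which is not a perfect square in Q (d = 21 is squarefree and ≠ 1), so x^2 - x - 5 is irreducible over Q. It is the minimal polynomial of α.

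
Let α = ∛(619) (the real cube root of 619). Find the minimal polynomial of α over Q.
m_α(x) = x^3 - 619

α satisfies α^3 = 619, so x^3 - 619 annihilates α. By the rational root test, a rational root p/q (in lowest terms) of x^3 - 619 would satisfy p^3 = 619 q^3, forcing q = 1 and p^3 = 619; but 619 is not a perfect cube, contradiction. A monic cubic over Q with no rational root is irreducible (any nontrivial factorization would include a linear factor). Hence x^3 - 619 is the minimal polynomial of α, and in particular [Q(α):Q] = 3.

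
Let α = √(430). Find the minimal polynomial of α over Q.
m_α(x) = x^2 - 430

α satisfies α^2 - 430 = 0, so x^2 - 430 annihilates α. Since d = 430 is squarefree and ≠ 1, it is not a perfect square in Q, so x^2 - 430 has no rational root and is therefore irreducible over Q (a degree-2 polynomial over a field is irreducible iff it has no root). Hence m_α(x) = x^2 - 430.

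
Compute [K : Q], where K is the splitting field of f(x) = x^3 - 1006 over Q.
[K : Q] = 6

The roots of x^3 - 1006 are ∛1006, ω∛1006, ω^2∛1006 where ω = e^(2πi/3) is a primitive cube root of unity, so K = Q(∛1006, ω). Now [Q(∛1006):Q] = 3 (since 1006 is not a perfect cube, x^3 - 1006 is irreducible) and [Q(ω):Q] = 2. Both 2 and 3 divide [K:Q], and [K:Q] ≤ 3·2 = 6, so [K:Q] = 6. (Equivalently: Q(∛1006) ⊂ R but ω ∉ R, so [K : Q(∛1006)] = 2.)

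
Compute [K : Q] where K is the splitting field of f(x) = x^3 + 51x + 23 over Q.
[K : Q] = 6

By the rational root test, any rational root of the monic integer polynomial f(x) = x^3 + 51x + 23 must be an integer dividing the constant term 23, i.e. one of ±{1, 23}. Evaluating: f(1) = 75, f(-1) = -29, f(23) = 13363, f(-23) = -13317; none is 0, so f has no rational root and is therefore irreducible over Q (a cubic with no linear factor over a field is irreducible). For an irreducible cubic, the Galois group is A_3 or S_3 according as the discriminant disc(f) = -4a^3 - 27b^2 = -4·(51)^3 - 27·(23)^2 = -544887 is or is not a square in Q. Here disc(f) = -544887 is not a perfect square in Q, so the Galois group of f over Q is not contained in A_3 and must be all of S_3. The splitting field has degree |S_3| = 6 over Q, so [K : Q] = 6.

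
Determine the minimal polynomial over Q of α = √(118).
m_α(x) = x^2 - 118

α satisfies α^2 - 118 = 0, so x^2 - 118 annihilates α. Since d = 118 is squarefree and ≠ 1, it is not a perfect square in Q, so x^2 - 118 has no rational root and is therefore irreducible over Q (a degree-2 polynomial over a field is irreducible iff it has no root). Hence m_α(x) = x^2 - 118.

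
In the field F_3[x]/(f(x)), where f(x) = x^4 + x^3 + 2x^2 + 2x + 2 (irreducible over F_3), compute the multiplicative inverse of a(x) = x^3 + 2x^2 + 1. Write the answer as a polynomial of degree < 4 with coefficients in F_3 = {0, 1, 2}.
a(x)^(-1) ≡ 2x^3 + x^2 + x + 2 (mod f(x))

Since f is irreducible over F_3, F_3[x]/(f) is a field and a(x) ≠ 0 has an inverse. Apply the extended Euclidean algorithm to f(x) and a(x) in F_3[x]: f(x) = (x + 2)·a(x) + (x^2 + x);  a(x) = (x + 1)·(x^2 + x) + (2x + 1);  (x^2 + x) = (2x + 1)·(2x + 1) + (2). The last nonzero remainder is the constant 2 = gcd(f, a) in F_3. Back-substituting through the division chain expresses 2 = s(x)·a(x) + t(x)·f(x) with s(x) ≡ x^3 + 2x^2 + 2x + 1 (mod f), so (x^3 + 2x^2 + 2x + 1)·a(x) ≡ 2 (mod f). Multiplying by 2^(-1) ≡ 2 in F_3 gives a(x)^(-1) ≡ 2·(x^3 + 2x^2 + 2x + 1) ≡ 2x^3 + x^2 + x + 2 (mod f). Check: (x^3 + 2x^2 + 1)·(2x^3 + x^2 + x + 2) = 2x^6 + 2x^5 + 2x^2 + x + 2 ≡ 1 (mod x^4 + x^3 + 2x^2 + 2x + 2).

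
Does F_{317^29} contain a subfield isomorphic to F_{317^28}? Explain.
No: F_{317^28} is not a subfield of F_{317^29}

F_{p^m} embeds in F_{p^n} iff m | n. Here 28 ∤ 29 (since 29 = 1·28 + 1 with remainder 1 ≠ 0), so F_{317^28} is not a subfield of F_{317^29}. Equivalently: if it were, the tower law would give 28 = [F_{317^28}:F_317] dividing [F_{317^29}:F_317] = 29, contradiction.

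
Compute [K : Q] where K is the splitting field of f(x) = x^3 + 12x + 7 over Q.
[K : Q] = 6

By the rational root test, any rational root of the monic integer polynomial f(x) = x^3 + 12x + 7 must be an integer dividing the constant term 7, i.e. one of ±{1, 7}. Evaluating: f(1) = 20, f(-1) = -6, f(7) = 434, f(-7) = -420; none is 0, so f has no rational root and is therefore irreducible over Q (a cubic with no linear factor over a field is irreducible). For an irreducible cubic, the Galois group is A_3 or S_3 according as the discriminant disc(f) = -4a^3 - 27b^2 = -4·(12)^3 - 27·(7)^2 = -8235 is or is not a square in Q. Here disc(f) = -8235 is not a perfect square in Q, so the Galois group of f over Q is not contained in A_3 and must be all of S_3. The splitting field has degree |S_3| = 6 over Q, so [K : Q] = 6.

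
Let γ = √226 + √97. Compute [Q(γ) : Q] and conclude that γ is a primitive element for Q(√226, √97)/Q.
[Q(γ) : Q] = 4 (equivalently, Q(γ) = Q(√226, √97))

Obviously Q(γ) ⊆ Q(√226, √97), and [Q(√226, √97):Q] = 4 (since 226, 97 are distinct squarefree integers > 1 with 21922 not a perfect square). To show equality we compute the minimal polynomial of γ. From γ = √226 + √97: γ^2 = 226 + 2√(21922) + 97 = 323 + 2√(21922), so γ^2 - 323 = 2√(21922); squaring, (γ^2 - 323)^2 = 4·21922, i.e. γ^4 - 646γ^2 + 104329 - 87688 = 0, i.e. γ^4 - 646γ^2 + 16641 = 0. So γ is a root of x^4 - 646x^2 + 16641. This polynomial is irreducible over Q: it has no rational root (each ±√226 ± √97 is irrational), and any factorization into two quadratics over Q would force √(21922) ∈ Q (pairing opposite roots) or √226, √97 ∈ Q (other pairings), all impossible. Hence [Q(γ):Q] = 4 = [Q(√226, √97):Q], so Q(γ) = Q(√226, √97).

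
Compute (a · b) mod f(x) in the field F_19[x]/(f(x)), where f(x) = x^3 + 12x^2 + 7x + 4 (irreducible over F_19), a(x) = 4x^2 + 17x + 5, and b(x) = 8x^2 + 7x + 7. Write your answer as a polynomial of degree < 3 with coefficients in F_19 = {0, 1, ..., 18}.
a · b ≡ 8x + 3 (mod f(x))

Multiply in F_19[x]: a(x)·b(x) = (4x^2 + 17x + 5)·(8x^2 + 7x + 7) = 13x^4 + 12x^3 + 16x^2 + 2x + 16. This has degree ≥ 3, so divide by f(x) over F_19: 13x^4 + 12x^3 + 16x^2 + 2x + 16 = (13x + 8)·(x^3 + 12x^2 + 7x + 4) + (8x + 3). Hence a·b ≡ 8x + 3 (mod f). (F_19[x]/(f) is a field with 19^3 = 6859 elements since f is irreducible of degree 3.)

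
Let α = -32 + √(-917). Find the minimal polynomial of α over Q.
m_α(x) = x^2 + 64x + 1941

From α + 32 = √(-917), squaring gives (α + 32)^2 = -917, i.e. α^2 + 64α + 1024 = -917, so α^2 + 64α + 1941 = 0. The discriminant of x^2 + 64x + 1941 is (64)^2 - 4·(1941) = 4096 - 7764 = -3668, and 4·(-917) is not a perfect square in Q since -917 is squarefree and ≠ 1. Hence x^2 + 64x + 1941 is irreducible over Q and is the minimal polynomial of α.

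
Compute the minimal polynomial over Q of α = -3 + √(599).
m_α(x) = x^2 + 6x - 590

From α + 3 = √(599), squaring gives (α + 3)^2 = 599, i.e. α^2 + 6α + 9 = 599, so α^2 + 6α - 590 = 0. The discriminant of x^2 + 6x - 590 is (6)^2 - 4·(-590) = 36 + 2360 = 2396, and 4·(599) is not a perfect square in Q since 599 is squarefree and ≠ 1. Hence x^2 + 6x - 590 is irreducible over Q and is the minimal polynomial of α.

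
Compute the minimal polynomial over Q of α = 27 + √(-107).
m_α(x) = x^2 - 54x + 836

From α - 27 = √(-107), squaring gives (α - 27)^2 = -107, i.e. α^2 - 54α + 729 = -107, so α^2 - 54α + 836 = 0. The discriminant of x^2 - 54x + 836 is (-54)^2 - 4·(836) = 2916 - 3344 = -428, and 4·(-107) is not a perfect square in Q since -107 is squarefree and ≠ 1. Hence x^2 - 54x + 836 is irreducible over Q and is the minimal polynomial of α.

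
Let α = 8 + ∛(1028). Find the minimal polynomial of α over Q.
m_α(x) = x^3 - 24x^2 + 192x - 1540

Set β = α - 8 = ∛(1028), so β^3 = 1028. Then (α - 8)^3 - 1028 = 0, i.e. α is a root of g(x) = (x - 8)^3 - 1028 = x^3 - 24x^2 + 192x - 1540. Since g(x) = h(x - 8) where h(x) = x^3 - 1028, and h is irreducible over Q (because 1028 is not a perfect cube, so h has no rational root, and a monic cubic with no rational root is irreducible), g is also irreducible (irreducibility is preserved under the substitution x → x - 8). Hence m_α(x) = x^3 - 24x^2 + 192x - 1540.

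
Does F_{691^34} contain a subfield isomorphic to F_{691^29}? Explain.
No: F_{691^29} is not a subfield of F_{691^34}

F_{p^m} embeds in F_{p^n} iff m | n. Here 29 ∤ 34 (since 34 = 1·29 + 5 with remainder 5 ≠ 0), so F_{691^29} is not a subfield of F_{691^34}. Equivalently: if it were, the tower law would give 29 = [F_{691^29}:F_691] dividing [F_{691^34}:F_691] = 34, contradiction.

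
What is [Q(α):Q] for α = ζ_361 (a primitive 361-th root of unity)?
[Q(α):Q] = 342

The minimal polynomial of ζ_361 over Q is the 361-th cyclotomic polynomial Φ_361(x), which is irreducible over Q and has degree φ(361) = 342. Hence [Q(α):Q] = φ(361) = 342.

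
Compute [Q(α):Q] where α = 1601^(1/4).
[Q(α):Q] = 4

α is a root of x^4 - 1601. By Eisenstein's criterion at the prime p = 1601 (which divides the constant term 1601 but p^2 = 2563201 does not, since 1601 is squarefree), x^4 - 1601 is irreducible over Q. Hence [Q(α):Q] = 4.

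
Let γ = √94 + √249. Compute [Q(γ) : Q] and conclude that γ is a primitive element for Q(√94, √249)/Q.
[Q(γ) : Q] = 4 (equivalently, Q(γ) = Q(√94, √249))

Obviously Q(γ) ⊆ Q(√94, √249), and [Q(√94, √249):Q] = 4 (since 94, 249 are distinct squarefree integers > 1 with 23406 not a perfect square). To show equality we compute the minimal polynomial of γ. From γ = √94 + √249: γ^2 = 94 + 2√(23406) + 249 = 343 + 2√(23406), so γ^2 - 343 = 2√(23406); squaring, (γ^2 - 343)^2 = 4·23406, i.e. γ^4 - 686γ^2 + 117649 - 93624 = 0, i.e. γ^4 - 686γ^2 + 24025 = 0. So γ is a root of x^4 - 686x^2 + 24025. This polynomial is irreducible over Q: it has no rational root (each ±√94 ± √249 is irrational), and any factorization into two quadratics over Q would force √(23406) ∈ Q (pairing opposite roots) or √94, √249 ∈ Q (other pairings), all impossible. Hence [Q(γ):Q] = 4 = [Q(√94, √249):Q], so Q(γ) = Q(√94, √249).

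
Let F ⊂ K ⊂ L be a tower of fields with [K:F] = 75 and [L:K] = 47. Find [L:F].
[L:F] = 3525

The tower law says that for any tower of field extensions F ⊂ K ⊂ L with finite degrees, [L:F] = [L:K] · [K:F]. Here this gives [L:F] = 47 · 75 = 3525.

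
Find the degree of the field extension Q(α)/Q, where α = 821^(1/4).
[Q(α):Q] = 4

α is a root of x^4 - 821. By Eisenstein's criterion at the prime p = 821 (which divides the constant term 821 but p^2 = 674041 does not, since 821 is squarefree), x^4 - 821 is irreducible over Q. Hence [Q(α):Q] = 4.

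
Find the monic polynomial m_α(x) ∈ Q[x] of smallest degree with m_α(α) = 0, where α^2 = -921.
m_α(x) = x^2 + 921

α satisfies α^2 + 921 = 0, so x^2 + 921 annihilates α. Since d = -921 is squarefree and ≠ 1, it is not a perfect square in Q, so x^2 + 921 has no rational root and is therefore irreducible over Q (a degree-2 polynomial over a field is irreducible iff it has no root). Hence m_α(x) = x^2 + 921.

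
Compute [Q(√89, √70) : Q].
[Q(√89, √70) : Q] = 4

[Q(√89):Q] = 2 (min poly x^2 - 89, irreducible since 89 is squarefree > 1). For the top step, suppose √70 ∈ Q(√89), say √70 = c + d√89 with c, d ∈ Q. Squaring: 70 = c^2 + 89d^2 + 2cd√89. Since √89 ∉ Q this forces 2cd = 0. If d = 0 then √70 = c ∈ Q, contradicting 70 squarefree > 1. If c = 0 then 70 = 89d^2, so 89·70 = (89d)^2 is a perfect square in Q — but 89·70 = 6230 is not a perfect square (since 89 and 70 are distinct squarefree integers). Contradiction. Hence √70 ∉ Q(√89), so x^2 - 70 stays irreducible over Q(√89) and [Q(√89, √70) : Q(√89)] = 2. By the tower law, [Q(√89, √70) : Q] = 2 · 2 = 4.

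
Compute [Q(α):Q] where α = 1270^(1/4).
[Q(α):Q] = 4

α is a root of x^4 - 1270. By Eisenstein's criterion at the prime p = 2 (which divides the constant term 1270 but p^2 = 4 does not, since 1270 is squarefree), x^4 - 1270 is irreducible over Q. Hence [Q(α):Q] = 4.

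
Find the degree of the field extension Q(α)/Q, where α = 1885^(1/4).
[Q(α):Q] = 4

α is a root of x^4 - 1885. By Eisenstein's criterion at the prime p = 5 (which divides the constant term 1885 but p^2 = 25 does not, since 1885 is squarefree), x^4 - 1885 is irreducible over Q. Hence [Q(α):Q] = 4.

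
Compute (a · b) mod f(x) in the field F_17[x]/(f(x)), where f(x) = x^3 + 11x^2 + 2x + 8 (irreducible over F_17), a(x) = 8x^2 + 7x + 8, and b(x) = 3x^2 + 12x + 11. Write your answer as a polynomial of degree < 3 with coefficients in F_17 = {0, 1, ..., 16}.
a · b ≡ 14x^2 + 3x + 6 (mod f(x))

Multiply in F_17[x]: a(x)·b(x) = (8x^2 + 7x + 8)·(3x^2 + 12x + 11) = 7x^4 + 15x^3 + 9x^2 + 3x + 3. This has degree ≥ 3, so divide by f(x) over F_17: 7x^4 + 15x^3 + 9x^2 + 3x + 3 = (7x + 6)·(x^3 + 11x^2 + 2x + 8) + (14x^2 + 3x + 6). Hence a·b ≡ 14x^2 + 3x + 6 (mod f). (F_17[x]/(f) is a field with 17^3 = 4913 elements since f is irreducible of degree 3.)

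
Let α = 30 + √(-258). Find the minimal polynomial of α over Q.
m_α(x) = x^2 - 60x + 1158

From α - 30 = √(-258), squaring gives (α - 30)^2 = -258, i.e. α^2 - 60α + 900 = -258, so α^2 - 60α + 1158 = 0. The discriminant of x^2 - 60x + 1158 is (-60)^2 - 4·(1158) = 3600 - 4632 = -1032, and 4·(-258) is not a perfect square in Q since -258 is squarefree and ≠ 1. Hence x^2 - 60x + 1158 is irreducible over Q and is the minimal polynomial of α.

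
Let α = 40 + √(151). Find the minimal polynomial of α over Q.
m_α(x) = x^2 - 80x + 1449

From α - 40 = √(151), squaring gives (α - 40)^2 = 151, i.e. α^2 - 80α + 1600 = 151, so α^2 - 80α + 1449 = 0. The discriminant of x^2 - 80x + 1449 is (-80)^2 - 4·(1449) = 6400 - 5796 = 604, and 4·(151) is not a perfect square in Q since 151 is squarefree and ≠ 1. Hence x^2 - 80x + 1449 is irreducible over Q and is the minimal polynomial of α.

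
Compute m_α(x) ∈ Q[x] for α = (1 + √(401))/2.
m_α(x) = x^2 - x - 100

From 2α - 1 = √(401), squaring gives (2α - 1)^2 = 401, i.e. 4α^2 - 4α + 1 = 401, so α^2 - α + (1 - 401)/4 = 0. Since 401 ≡ 1 (mod 4), (1 - 401)/4 = -100 ∈ Z. The polynomial x^2 - x - 100 has discriminant 1 - 4·(-100) = 401, which is not a perfect square in Q (d = 401 is squarefree and ≠ 1), so x^2 - x - 100 is irreducible over Q. It is the minimal polynomial of α.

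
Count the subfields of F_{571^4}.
F_{571^4} has 3 subfields

The subfields of F_{p^n} are exactly the fields F_{p^d} for d | n (each is the fixed field of the unique index-d subgroup of Gal(F_{p^n}/F_p) ≅ Z/nZ). The divisors of n = 4 are {1, 2, 4}, giving 3 subfields: F_{571^1}, F_{571^2}, F_{571^4}.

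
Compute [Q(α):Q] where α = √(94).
[Q(α):Q] = 2

[Q(α):Q] equals the degree of the minimal polynomial of α. Here α^2 = 94 and x^2 - 94 is irreducible (d = 94 is squarefree, ≠ 1, hence not a square), so deg(m_α) = 2. Thus [Q(α):Q] = 2.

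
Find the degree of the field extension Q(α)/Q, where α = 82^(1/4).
[Q(α):Q] = 4

α is a root of x^4 - 82. By Eisenstein's criterion at the prime p = 2 (which divides the constant term 82 but p^2 = 4 does not, since 82 is squarefree), x^4 - 82 is irreducible over Q. Hence [Q(α):Q] = 4.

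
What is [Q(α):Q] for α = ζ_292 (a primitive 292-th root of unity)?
[Q(α):Q] = 144

The minimal polynomial of ζ_292 over Q is the 292-th cyclotomic polynomial Φ_292(x), which is irreducible over Q and has degree φ(292) = 144. Hence [Q(α):Q] = φ(292) = 144.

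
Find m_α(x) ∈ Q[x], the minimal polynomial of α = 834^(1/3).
m_α(x) = x^3 - 834

α satisfies α^3 = 834, so x^3 - 834 annihilates α. By the rational root test, a rational root p/q (in lowest terms) of x^3 - 834 would satisfy p^3 = 834 q^3, forcing q = 1 and p^3 = 834; but 834 is not a perfect cube, contradiction. A monic cubic over Q with no rational root is irreducible (any nontrivial factorization would include a linear factor). Hence x^3 - 834 is the minimal polynomial of α, and in particular [Q(α):Q] = 3.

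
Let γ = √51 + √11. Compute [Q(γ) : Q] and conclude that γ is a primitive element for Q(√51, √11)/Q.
[Q(γ) : Q] = 4 (equivalently, Q(γ) = Q(√51, √11))

Obviously Q(γ) ⊆ Q(√51, √11), and [Q(√51, √11):Q] = 4 (since 51, 11 are distinct squarefree integers > 1 with 561 not a perfect square). To show equality we compute the minimal polynomial of γ. From γ = √51 + √11: γ^2 = 51 + 2√(561) + 11 = 62 + 2√(561), so γ^2 - 62 = 2√(561); squaring, (γ^2 - 62)^2 = 4·561, i.e. γ^4 - 124γ^2 + 3844 - 2244 = 0, i.e. γ^4 - 124γ^2 + 1600 = 0. So γ is a root of x^4 - 124x^2 + 1600. This polynomial is irreducible over Q: it has no rational root (each ±√51 ± √11 is irrational), and any factorization into two quadratics over Q would force √(561) ∈ Q (pairing opposite roots) or √51, √11 ∈ Q (other pairings), all impossible. Hence [Q(γ):Q] = 4 = [Q(√51, √11):Q], so Q(γ) = Q(√51, √11).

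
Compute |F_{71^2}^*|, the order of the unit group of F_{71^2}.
|F_{71^2}^*| = 5040

F_{71^2} has 71^2 = 5041 elements; its multiplicative group consists of all nonzero elements, so |F_{71^2}^*| = 5041 - 1 = 5040. (It is cyclic since any finite subgroup of the multiplicative group of a field is cyclic.)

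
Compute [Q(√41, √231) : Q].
[Q(√41, √231) : Q] = 4

[Q(√41):Q] = 2 (min poly x^2 - 41, irreducible since 41 is squarefree > 1). For the top step, suppose √231 ∈ Q(√41), say √231 = c + d√41 with c, d ∈ Q. Squaring: 231 = c^2 + 41d^2 + 2cd√41. Since √41 ∉ Q this forces 2cd = 0. If d = 0 then √231 = c ∈ Q, contradicting 231 squarefree > 1. If c = 0 then 231 = 41d^2, so 41·231 = (41d)^2 is a perfect square in Q — but 41·231 = 9471 is not a perfect square (since 41 and 231 are distinct squarefree integers). Contradiction. Hence √231 ∉ Q(√41), so x^2 - 231 stays irreducible over Q(√41) and [Q(√41, √231) : Q(√41)] = 2. By the tower law, [Q(√41, √231) : Q] = 2 · 2 = 4.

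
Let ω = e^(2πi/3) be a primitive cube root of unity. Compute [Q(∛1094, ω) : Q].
[Q(∛1094, ω) : Q] = 6

[Q(∛1094):Q] = 3 (min poly x^3 - 1094, irreducible since 1094 is not a perfect cube). [Q(ω):Q] = 2 (min poly x^2 + x + 1). Since Q(∛1094) ⊂ R and ω ∉ R, we have ω ∉ Q(∛1094), so x^2 + x + 1 remains irreducible over Q(∛1094) and [Q(∛1094, ω) : Q(∛1094)] = 2. By the tower law, [Q(∛1094, ω) : Q] = 3 · 2 = 6. (In fact Q(∛1094, ω) is the splitting field of x^3 - 1094 over Q.)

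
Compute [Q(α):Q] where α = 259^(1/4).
[Q(α):Q] = 4

α is a root of x^4 - 259. By Eisenstein's criterion at the prime p = 7 (which divides the constant term 259 but p^2 = 49 does not, since 259 is squarefree), x^4 - 259 is irreducible over Q. Hence [Q(α):Q] = 4.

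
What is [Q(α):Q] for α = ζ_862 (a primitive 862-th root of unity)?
[Q(α):Q] = 430

The minimal polynomial of ζ_862 over Q is the 862-th cyclotomic polynomial Φ_862(x), which is irreducible over Q and has degree φ(862) = 430. Hence [Q(α):Q] = φ(862) = 430.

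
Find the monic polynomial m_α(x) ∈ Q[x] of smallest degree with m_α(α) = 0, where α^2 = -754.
m_α(x) = x^2 + 754

α satisfies α^2 + 754 = 0, so x^2 + 754 annihilates α. Since d = -754 is squarefree and ≠ 1, it is not a perfect square in Q, so x^2 + 754 has no rational root and is therefore irreducible over Q (a degree-2 polynomial over a field is irreducible iff it has no root). Hence m_α(x) = x^2 + 754.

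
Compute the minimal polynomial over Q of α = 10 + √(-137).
m_α(x) = x^2 - 20x + 237

From α - 10 = √(-137), squaring gives (α - 10)^2 = -137, i.e. α^2 - 20α + 100 = -137, so α^2 - 20α + 237 = 0. The discriminant of x^2 - 20x + 237 is (-20)^2 - 4·(237) = 400 - 948 = -548, and 4·(-137) is not a perfect square in Q since -137 is squarefree and ≠ 1. Hence x^2 - 20x + 237 is irreducible over Q and is the minimal polynomial of α.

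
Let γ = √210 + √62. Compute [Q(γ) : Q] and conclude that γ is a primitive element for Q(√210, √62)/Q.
[Q(γ) : Q] = 4 (equivalently, Q(γ) = Q(√210, √62))

Obviously Q(γ) ⊆ Q(√210, √62), and [Q(√210, √62):Q] = 4 (since 210, 62 are distinct squarefree integers > 1 with 13020 not a perfect square). To show equality we compute the minimal polynomial of γ. From γ = √210 + √62: γ^2 = 210 + 2√(13020) + 62 = 272 + 2√(13020), so γ^2 - 272 = 2√(13020); squaring, (γ^2 - 272)^2 = 4·13020, i.e. γ^4 - 544γ^2 + 73984 - 52080 = 0, i.e. γ^4 - 544γ^2 + 21904 = 0. So γ is a root of x^4 - 544x^2 + 21904. This polynomial is irreducible over Q: it has no rational root (each ±√210 ± √62 is irrational), and any factorization into two quadratics over Q would force √(13020) ∈ Q (pairing opposite roots) or √210, √62 ∈ Q (other pairings), all impossible. Hence [Q(γ):Q] = 4 = [Q(√210, √62):Q], so Q(γ) = Q(√210, √62).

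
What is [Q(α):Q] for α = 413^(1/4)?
[Q(α):Q] = 4

α is a root of x^4 - 413. By Eisenstein's criterion at the prime p = 7 (which divides the constant term 413 but p^2 = 49 does not, since 413 is squarefree), x^4 - 413 is irreducible over Q. Hence [Q(α):Q] = 4.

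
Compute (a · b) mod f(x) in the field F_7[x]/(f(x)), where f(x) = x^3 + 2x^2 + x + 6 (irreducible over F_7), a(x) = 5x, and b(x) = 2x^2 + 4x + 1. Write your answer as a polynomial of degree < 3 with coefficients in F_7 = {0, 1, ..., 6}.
a · b ≡ 2x + 3 (mod f(x))

Multiply in F_7[x]: a(x)·b(x) = (5x)·(2x^2 + 4x + 1) = 3x^3 + 6x^2 + 5x. This has degree ≥ 3, so divide by f(x) over F_7: 3x^3 + 6x^2 + 5x = (3)·(x^3 + 2x^2 + x + 6) + (2x + 3). Hence a·b ≡ 2x + 3 (mod f). (F_7[x]/(f) is a field with 7^3 = 343 elements since f is irreducible of degree 3.)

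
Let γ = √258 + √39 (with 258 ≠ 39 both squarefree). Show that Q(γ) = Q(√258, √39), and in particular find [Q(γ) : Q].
[Q(γ) : Q] = 4 (equivalently, Q(γ) = Q(√258, √39))

Obviously Q(γ) ⊆ Q(√258, √39), and [Q(√258, √39):Q] = 4 (since 258, 39 are distinct squarefree integers > 1 with 10062 not a perfect square). To show equality we compute the minimal polynomial of γ. From γ = √258 + √39: γ^2 = 258 + 2√(10062) + 39 = 297 + 2√(10062), so γ^2 - 297 = 2√(10062); squaring, (γ^2 - 297)^2 = 4·10062, i.e. γ^4 - 594γ^2 + 88209 - 40248 = 0, i.e. γ^4 - 594γ^2 + 47961 = 0. So γ is a root of x^4 - 594x^2 + 47961. This polynomial is irreducible over Q: it has no rational root (each ±√258 ± √39 is irrational), and any factorization into two quadratics over Q would force √(10062) ∈ Q (pairing opposite roots) or √258, √39 ∈ Q (other pairings), all impossible. Hence [Q(γ):Q] = 4 = [Q(√258, √39):Q], so Q(γ) = Q(√258, √39).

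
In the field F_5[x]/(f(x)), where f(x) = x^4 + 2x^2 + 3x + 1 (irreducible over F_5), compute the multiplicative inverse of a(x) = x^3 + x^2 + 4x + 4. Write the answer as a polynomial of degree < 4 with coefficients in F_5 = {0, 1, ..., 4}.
a(x)^(-1) ≡ 2x^3 + 2x^2 + 3 (mod f(x))

Since f is irreducible over F_5, F_5[x]/(f) is a field and a(x) ≠ 0 has an inverse. Apply the extended Euclidean algorithm to f(x) and a(x) in F_5[x]: f(x) = (x + 4)·a(x) + (4x^2 + 3x);  a(x) = (4x + 1)·(4x^2 + 3x) + (x + 4);  (4x^2 + 3x) = (4x + 2)·(x + 4) + (2). The last nonzero remainder is the constant 2 = gcd(f, a) in F_5. Back-substituting through the division chain expresses 2 = s(x)·a(x) + t(x)·f(x) with s(x) ≡ 4x^3 + 4x^2 + 1 (mod f), so (4x^3 + 4x^2 + 1)·a(x) ≡ 2 (mod f). Multiplying by 2^(-1) ≡ 3 in F_5 gives a(x)^(-1) ≡ 3·(4x^3 + 4x^2 + 1) ≡ 2x^3 + 2x^2 + 3 (mod f). Check: (x^3 + x^2 + 4x + 4)·(2x^3 + 2x^2 + 3) = 2x^6 + 4x^5 + 4x^3 + x^2 + 2x + 2 ≡ 1 (mod x^4 + 2x^2 + 3x + 1).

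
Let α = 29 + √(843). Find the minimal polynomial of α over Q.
m_α(x) = x^2 - 58x - 2

From α - 29 = √(843), squaring gives (α - 29)^2 = 843, i.e. α^2 - 58α + 841 = 843, so α^2 - 58α - 2 = 0. The discriminant of x^2 - 58x - 2 is (-58)^2 - 4·(-2) = 3364 + 8 = 3372, and 4·(843) is not a perfect square in Q since 843 is squarefree and ≠ 1. Hence x^2 - 58x - 2 is irreducible over Q and is the minimal polynomial of α.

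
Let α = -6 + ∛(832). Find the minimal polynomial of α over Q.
m_α(x) = x^3 + 18x^2 + 108x - 616

Set β = α + 6 = ∛(832), so β^3 = 832. Then (α + 6)^3 - 832 = 0, i.e. α is a root of g(x) = (x + 6)^3 - 832 = x^3 + 18x^2 + 108x - 616. Since g(x) = h(x + 6) where h(x) = x^3 - 832, and h is irreducible over Q (because 832 is not a perfect cube, so h has no rational root, and a monic cubic with no rational root is irreducible), g is also irreducible (irreducibility is preserved under the substitution x → x + 6). Hence m_α(x) = x^3 + 18x^2 + 108x - 616.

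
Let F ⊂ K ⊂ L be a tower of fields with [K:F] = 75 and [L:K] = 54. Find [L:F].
[L:F] = 4050

The tower law says that for any tower of field extensions F ⊂ K ⊂ L with finite degrees, [L:F] = [L:K] · [K:F]. Here this gives [L:F] = 54 · 75 = 4050.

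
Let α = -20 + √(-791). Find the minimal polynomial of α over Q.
m_α(x) = x^2 + 40x + 1191

From α + 20 = √(-791), squaring gives (α + 20)^2 = -791, i.e. α^2 + 40α + 400 = -791, so α^2 + 40α + 1191 = 0. The discriminant of x^2 + 40x + 1191 is (40)^2 - 4·(1191) = 1600 - 4764 = -3164, and 4·(-791) is not a perfect square in Q since -791 is squarefree and ≠ 1. Hence x^2 + 40x + 1191 is irreducible over Q and is the minimal polynomial of α.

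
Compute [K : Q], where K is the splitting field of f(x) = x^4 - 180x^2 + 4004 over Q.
[K : Q] = 4

Solving the quadratic in x^2: x^2 = (180 ± √(180^2 - 4·4004))/2 = (180 ± √16384)/2 = (180 ± 128)/2, giving x^2 = 154 or x^2 = 26. So f(x) = (x^2 - 154)(x^2 - 26) and the roots of f are ±√154, ±√26. Hence the splitting field is K = Q(√154, √26). Since 154 and 26 are distinct squarefree integers > 1, their product 4004 is not a perfect square, so √26 ∉ Q(√154). By the tower law [K:Q] = [Q(√154,√26):Q(√154)] · [Q(√154):Q] = 2 · 2 = 4.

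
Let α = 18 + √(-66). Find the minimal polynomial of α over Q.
m_α(x) = x^2 - 36x + 390

From α - 18 = √(-66), squaring gives (α - 18)^2 = -66, i.e. α^2 - 36α + 324 = -66, so α^2 - 36α + 390 = 0. The discriminant of x^2 - 36x + 390 is (-36)^2 - 4·(390) = 1296 - 1560 = -264, and 4·(-66) is not a perfect square in Q since -66 is squarefree and ≠ 1. Hence x^2 - 36x + 390 is irreducible over Q and is the minimal polynomial of α.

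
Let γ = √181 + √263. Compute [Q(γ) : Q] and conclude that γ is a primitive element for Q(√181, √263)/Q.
[Q(γ) : Q] = 4 (equivalently, Q(γ) = Q(√181, √263))

Obviously Q(γ) ⊆ Q(√181, √263), and [Q(√181, √263):Q] = 4 (since 181, 263 are distinct squarefree integers > 1 with 47603 not a perfect square). To show equality we compute the minimal polynomial of γ. From γ = √181 + √263: γ^2 = 181 + 2√(47603) + 263 = 444 + 2√(47603), so γ^2 - 444 = 2√(47603); squaring, (γ^2 - 444)^2 = 4·47603, i.e. γ^4 - 888γ^2 + 197136 - 190412 = 0, i.e. γ^4 - 888γ^2 + 6724 = 0. So γ is a root of x^4 - 888x^2 + 6724. This polynomial is irreducible over Q: it has no rational root (each ±√181 ± √263 is irrational), and any factorization into two quadratics over Q would force √(47603) ∈ Q (pairing opposite roots) or √181, √263 ∈ Q (other pairings), all impossible. Hence [Q(γ):Q] = 4 = [Q(√181, √263):Q], so Q(γ) = Q(√181, √263).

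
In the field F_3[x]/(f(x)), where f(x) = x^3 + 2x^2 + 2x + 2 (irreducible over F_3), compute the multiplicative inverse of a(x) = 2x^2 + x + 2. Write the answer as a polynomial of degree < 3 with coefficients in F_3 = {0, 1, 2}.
a(x)^(-1) ≡ 2x^2 + 2 (mod f(x))

Since f is irreducible over F_3, F_3[x]/(f) is a field and a(x) ≠ 0 has an inverse. Apply the extended Euclidean algorithm to f(x) and a(x) in F_3[x]: f(x) = (2x)·a(x) + (x + 2);  a(x) = (2x)·(x + 2) + (2). The last nonzero remainder is the constant 2 = gcd(f, a) in F_3. Back-substituting through the division chain expresses 2 = s(x)·a(x) + t(x)·f(x) with s(x) ≡ x^2 + 1 (mod f), so (x^2 + 1)·a(x) ≡ 2 (mod f). Multiplying by 2^(-1) ≡ 2 in F_3 gives a(x)^(-1) ≡ 2·(x^2 + 1) ≡ 2x^2 + 2 (mod f). Check: (2x^2 + x + 2)·(2x^2 + 2) = x^4 + 2x^3 + 2x^2 + 2x + 1 ≡ 1 (mod x^3 + 2x^2 + 2x + 2).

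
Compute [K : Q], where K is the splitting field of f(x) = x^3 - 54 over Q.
[K : Q] = 6

The roots of x^3 - 54 are ∛54, ω∛54, ω^2∛54 where ω = e^(2πi/3) is a primitive cube root of unity, so K = Q(∛54, ω). Now [Q(∛54):Q] = 3 (since 54 is not a perfect cube, x^3 - 54 is irreducible) and [Q(ω):Q] = 2. Both 2 and 3 divide [K:Q], and [K:Q] ≤ 3·2 = 6, so [K:Q] = 6. (Equivalently: Q(∛54) ⊂ R but ω ∉ R, so [K : Q(∛54)] = 2.)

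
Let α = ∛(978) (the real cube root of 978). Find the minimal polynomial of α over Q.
m_α(x) = x^3 - 978

α satisfies α^3 = 978, so x^3 - 978 annihilates α. By the rational root test, a rational root p/q (in lowest terms) of x^3 - 978 would satisfy p^3 = 978 q^3, forcing q = 1 and p^3 = 978; but 978 is not a perfect cube, contradiction. A monic cubic over Q with no rational root is irreducible (any nontrivial factorization would include a linear factor). Hence x^3 - 978 is the minimal polynomial of α, and in particular [Q(α):Q] = 3.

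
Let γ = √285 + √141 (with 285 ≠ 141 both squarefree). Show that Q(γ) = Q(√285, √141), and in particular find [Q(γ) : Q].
[Q(γ) : Q] = 4 (equivalently, Q(γ) = Q(√285, √141))

Obviously Q(γ) ⊆ Q(√285, √141), and [Q(√285, √141):Q] = 4 (since 285, 141 are distinct squarefree integers > 1 with 40185 not a perfect square). To show equality we compute the minimal polynomial of γ. From γ = √285 + √141: γ^2 = 285 + 2√(40185) + 141 = 426 + 2√(40185), so γ^2 - 426 = 2√(40185); squaring, (γ^2 - 426)^2 = 4·40185, i.e. γ^4 - 852γ^2 + 181476 - 160740 = 0, i.e. γ^4 - 852γ^2 + 20736 = 0. So γ is a root of x^4 - 852x^2 + 20736. This polynomial is irreducible over Q: it has no rational root (each ±√285 ± √141 is irrational), and any factorization into two quadratics over Q would force √(40185) ∈ Q (pairing opposite roots) or √285, √141 ∈ Q (other pairings), all impossible. Hence [Q(γ):Q] = 4 = [Q(√285, √141):Q], so Q(γ) = Q(√285, √141).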